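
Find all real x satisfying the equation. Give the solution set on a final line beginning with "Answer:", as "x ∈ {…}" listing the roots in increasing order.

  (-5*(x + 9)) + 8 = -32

Step 1. [(-5*(x + 9)) + 8 = -32] the outer +8 inverts by subtracting 8. So sub: -5*(x + 9) = -40.
Step 2. [-5*(x + 9) = -40] leading coefficient -5: divide by -5. So div: x + 9 = 8.
Step 3. [x + 9 = 8] the outer +9 inverts by subtracting 9 ⇒ sub: x = -1.

Answer: x ∈ {-1}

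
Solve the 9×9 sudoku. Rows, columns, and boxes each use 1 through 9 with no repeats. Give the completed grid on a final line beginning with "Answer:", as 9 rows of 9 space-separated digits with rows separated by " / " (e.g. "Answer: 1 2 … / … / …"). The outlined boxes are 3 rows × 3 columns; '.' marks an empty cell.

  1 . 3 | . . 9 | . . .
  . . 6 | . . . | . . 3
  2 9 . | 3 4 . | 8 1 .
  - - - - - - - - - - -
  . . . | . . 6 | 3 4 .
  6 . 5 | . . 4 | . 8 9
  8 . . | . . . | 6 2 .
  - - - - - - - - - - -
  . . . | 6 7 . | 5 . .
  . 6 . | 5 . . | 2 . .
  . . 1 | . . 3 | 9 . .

Step 1. [r3c3∈{7}] r3c3's peers cover all but 7 ⇒ r3c3=7.
Step 2. [r1c9∈{2,4,5,6,7}] 2 has one home in col 9: r1c9, so r1c9=2.
Step 3. [r8c5∈{1,8,9}] r8c5 is the only open cell in box 8 admitting 9, so r8c5=9.
Step 4. [r5c7∈{1,7}] in col 7, 1 fits only at r5c7, so r5c7=1.
Step 5. [r9c4∈{2,4,8}] across col 4, 4 lands solely at r9c4, so r9c4=4.
Step 6. [r3c6∈{5}] only 5 remains possible at r3c6, so r3c6=5.
Step 7. [r7c8∈{3}] r7c8's peers cover all but 3 ⇒ r7c8=3.
Step 8. [r8c8∈{7}] r8c8 is down to just 7 ⇒ r8c8=7.
Step 9. [r3c9∈{6}] r3c9 is down to just 6 ⇒ r3c9=6.
Step 10. [r9c9∈{8}] r9c9's peers cover all but 8, so r9c9=8.
Step 11. [r9c5∈{2}] r9c5 has the single candidate 2, so r9c5=2.
Step 12. [r2c6∈{1,2,7,8}] 2 has one home in col 6: r2c6, so r2c6=2.
Step 13. [r6c6∈{1,7}] across col 6, 7 lands solely at r6c6 ⇒ r6c6=7.
Step 14. [r5c2∈{2,3,7}] row 5 places 7 nowhere but r5c2. So r5c2=7.
Step 15. [r4c1∈{9}] nothing but 9 survives at r4c1 ⇒ r4c1=9.
Step 16. [r7c1∈{4}] r7c1 has the single candidate 4. So r7c1=4.
Step 17. [r2c1∈{5}] r2c1 has the single candidate 5, so r2c1=5.
Step 18. [r6c2∈{1,3,4}] across col 2, 3 lands solely at r6c2. So r6c2=3.
Step 19. [r4c2∈{1,2}] r4c2 is the only open cell in col 2 admitting 1. So r4c2=1.
Step 20. [r8c3∈{8}] r8c3's peers cover all but 8 ⇒ r8c3=8.
Step 21. [r6c9∈{5}] r6c9 has the single candidate 5, so r6c9=5.
Step 22. [r7c9∈{1}] r7c9 has the single candidate 1 ⇒ r7c9=1.
Step 23. [r6c5∈{1}] r6c5 has the single candidate 1 ⇒ r6c5=1.
Step 24. [r2c5∈{8}] r2c5 is down to just 8, so r2c5=8.
Step 25. [r2c2∈{4}] r2c2 has the single candidate 4. So r2c2=4.
Step 26. [r1c4∈{7}] only 7 remains possible at r1c4 ⇒ r1c4=7.
Step 27. [r4c3∈{2}] nothing but 2 survives at r4c3. So r4c3=2.
Step 28. [r9c8∈{6}] r9c8 is down to just 6, so r9c8=6.
Step 29. [r8c6∈{1}] only 1 remains possible at r8c6. So r8c6=1.
Step 30. [r5c4∈{2}] nothing but 2 survives at r5c4 ⇒ r5c4=2.
Step 31. [r1c7∈{4}] r1c7 has the single candidate 4. So r1c7=4.
Step 32. [r6c3∈{4}] nothing but 4 survives at r6c3 ⇒ r6c3=4.
Step 33. [r1c2∈{8}] r1c2 is down to just 8 ⇒ r1c2=8.
Step 34. [r7c2∈{2}] only 2 remains possible at r7c2, so r7c2=2.
Step 35. [r6c4∈{9}] r6c4 has the single candidate 9, so r6c4=9.
Step 36. [r5c5∈{3}] r5c5's peers cover all but 3, so r5c5=3.
Step 37. [r8c1∈{3}] r8c1 is down to just 3. So r8c1=3.
Step 38. [r7c3∈{9}] only 9 remains possible at r7c3. So r7c3=9.
Step 39. [r9c1∈{7}] nothing but 7 survives at r9c1 ⇒ r9c1=7.
Step 40. [r4c9∈{7}] only 7 remains possible at r4c9. So r4c9=7.
Step 41. [r4c5∈{5}] r4c5 is down to just 5. So r4c5=5.
Step 42. [r7c6∈{8}] nothing but 8 survives at r7c6. So r7c6=8.
Step 43. [r2c7∈{7}] r2c7 has the single candidate 7 ⇒ r2c7=7.
Step 44. [r1c5∈{6}] r1c5 has the single candidate 6. So r1c5=6.
Step 45. [r4c4∈{8}] only 8 remains possible at r4c4, so r4c4=8.
Step 46. [r2c8∈{9}] r2c8 has the single candidate 9, so r2c8=9.
Step 47. [r8c9∈{4}] r8c9 is down to just 4 ⇒ r8c9=4.
Step 48. [r1c8∈{5}] nothing but 5 survives at r1c8, so r1c8=5.
Step 49. [r2c4∈{1}] nothing but 1 survives at r2c4, so r2c4=1.
Step 50. [r9c2∈{5}] r9c2 has the single candidate 5. So r9c2=5.

Answer: 1 8 3 7 6 9 4 5 2 / 5 4 6 1 8 2 7 9 3 / 2 9 7 3 4 5 8 1 6 / 9 1 2 8 5 6 3 4 7 / 6 7 5 2 3 4 1 8 9 / 8 3 4 9 1 7 6 2 5 / 4 2 9 6 7 8 5 3 1 / 3 6 8 5 9 1 2 7 4 / 7 5 1 4 2 3 9 6 8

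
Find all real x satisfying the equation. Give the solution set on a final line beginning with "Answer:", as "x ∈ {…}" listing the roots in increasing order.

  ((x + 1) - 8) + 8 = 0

Step 1. [((x + 1) - 8) + 8 = 0] 8 comes off first (subtract 8). So sub: (x + 1) - 8 = -8.
Step 2. [(x + 1) - 8 = -8] peel the -8: add 8 from each side ⇒ sub: x + 1 = 0.
Step 3. [x + 1 = 0] peel the +1: subtract 1 from each side ⇒ sub: x = -1.

Answer: x ∈ {-1}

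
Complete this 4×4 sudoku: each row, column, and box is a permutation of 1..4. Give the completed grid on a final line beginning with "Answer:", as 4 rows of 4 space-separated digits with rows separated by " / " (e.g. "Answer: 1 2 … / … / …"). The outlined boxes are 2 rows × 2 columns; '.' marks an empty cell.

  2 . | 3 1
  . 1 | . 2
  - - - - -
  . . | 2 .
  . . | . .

Step 1. [r1c2∈{4}] nothing but 4 survives at r1c2, so r1c2=4.
Step 2. [r3c2∈{3}] only 3 remains possible at r3c2, so r3c2=3.
Step 3. [r3c4∈{4}] r3c4's peers cover all but 4. So r3c4=4.
Step 4. [r4c1∈{1,4}] across row 4, 4 lands solely at r4c1 ⇒ r4c1=4.
Step 5. [r4c2∈{2}] r4c2 is down to just 2. So r4c2=2.
Step 6. [r3c1∈{1}] r3c1's peers cover all but 1. So r3c1=1.
Step 7. [r4c3∈{1}] r4c3 is down to just 1 ⇒ r4c3=1.
Step 8. [r4c4∈{3}] nothing but 3 survives at r4c4. So r4c4=3.
Step 9. [r2c1∈{3}] nothing but 3 survives at r2c1 ⇒ r2c1=3.
Step 10. [r2c3∈{4}] r2c3 is down to just 4 ⇒ r2c3=4.

Answer: 2 4 3 1 / 3 1 4 2 / 1 3 2 4 / 4 2 1 3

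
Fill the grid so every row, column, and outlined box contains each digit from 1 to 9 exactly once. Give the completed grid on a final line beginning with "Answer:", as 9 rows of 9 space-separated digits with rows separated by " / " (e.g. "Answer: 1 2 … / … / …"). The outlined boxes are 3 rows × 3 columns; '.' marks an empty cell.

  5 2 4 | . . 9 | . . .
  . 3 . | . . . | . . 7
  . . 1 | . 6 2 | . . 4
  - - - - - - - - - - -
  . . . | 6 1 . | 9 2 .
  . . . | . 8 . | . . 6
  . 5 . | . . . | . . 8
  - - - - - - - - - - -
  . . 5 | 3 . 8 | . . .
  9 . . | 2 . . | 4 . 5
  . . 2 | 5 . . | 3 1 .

Step 1. [r8c5∈{7}] only 7 remains possible at r8c5. So r8c5=7.
Step 2. [r3c8∈{3,5,8,9}] in row 3, 3 fits only at r3c8, so r3c8=3.
Step 3. [r8c3∈{3,6,8}] in row 8, 3 fits only at r8c3, so r8c3=3.
Step 4. [r5c1∈{1,2,3,4,7}] row 5 places 2 nowhere but r5c1, so r5c1=2.
Step 5. [r5c6∈{3,4,5,7}] in row 5, 3 fits only at r5c6. So r5c6=3.
Step 6. [r2c7∈{1,2,5,6,8}] row 2 places 2 nowhere but r2c7. So r2c7=2.
Step 7. [r2c8∈{5,6,8,9}] in box 3, 9 fits only at r2c8. So r2c8=9.
Step 8. [r1c4∈{1,7,8}] row 1 places 7 nowhere but r1c4. So r1c4=7.
Step 9. [r6c1∈{1,3,4,6,7}] in row 6, 3 fits only at r6c1. So r6c1=3.
Step 10. [r5c2∈{1,4,7,9}] in box 4, 1 fits only at r5c2, so r5c2=1.
Step 11. [r3c4∈{8}] nothing but 8 survives at r3c4 ⇒ r3c4=8.
Step 12. [r3c1∈{7}] nothing but 7 survives at r3c1, so r3c1=7.
Step 13. [r9c2∈{4,6,7,8}] in row 9, 7 fits only at r9c2. So r9c2=7.
Step 14. [r9c1∈{4,6,8}] 8 has one home in row 9: r9c1, so r9c1=8.
Step 15. [r8c2∈{6}] nothing but 6 survives at r8c2. So r8c2=6.
Step 16. [r5c8∈{4,5,7}] r5c8 is the only open cell in col 8 admitting 5. So r5c8=5.
Step 17. [r5c4∈{4,9}] in row 5, 4 fits only at r5c4. So r5c4=4.
Step 18. [r5c7∈{7}] r5c7 has the single candidate 7. So r5c7=7.
Step 19. [r6c3∈{6,7,9}] r6c3 is the only open cell in row 6 admitting 6. So r6c3=6.
Step 20. [r7c2∈{4}] nothing but 4 survives at r7c2, so r7c2=4.
Step 21. [r7c5∈{9}] nothing but 9 survives at r7c5 ⇒ r7c5=9.
Step 22. [r1c7∈{1,6,8}] 8 has one home in col 7: r1c7 ⇒ r1c7=8.
Step 23. [r4c6∈{5,7}] 5 has one home in row 4: r4c6 ⇒ r4c6=5.
Step 24. [r9c5∈{4}] only 4 remains possible at r9c5. So r9c5=4.
Step 25. [r8c6∈{1}] r8c6's peers cover all but 1 ⇒ r8c6=1.
Step 26. [r4c2∈{8}] nothing but 8 survives at r4c2 ⇒ r4c2=8.
Step 27. [r7c7∈{6}] nothing but 6 survives at r7c7. So r7c7=6.
Step 28. [r1c8∈{6}] r1c8 is down to just 6 ⇒ r1c8=6.
Step 29. [r4c9∈{3}] r4c9 has the single candidate 3, so r4c9=3.
Step 30. [r2c4∈{1}] nothing but 1 survives at r2c4 ⇒ r2c4=1.
Step 31. [r2c3∈{8}] r2c3 is down to just 8, so r2c3=8.
Step 32. [r7c8∈{7}] r7c8 has the single candidate 7 ⇒ r7c8=7.
Step 33. [r9c9∈{9}] only 9 remains possible at r9c9 ⇒ r9c9=9.
Step 34. [r4c3∈{7}] r4c3 has the single candidate 7, so r4c3=7.
Step 35. [r8c8∈{8}] only 8 remains possible at r8c8. So r8c8=8.
Step 36. [r2c5∈{5}] only 5 remains possible at r2c5, so r2c5=5.
Step 37. [r2c1∈{6}] r2c1 has the single candidate 6, so r2c1=6.
Step 38. [r4c1∈{4}] r4c1 has the single candidate 4, so r4c1=4.
Step 39. [r2c6∈{4}] r2c6's peers cover all but 4 ⇒ r2c6=4.
Step 40. [r6c5∈{2}] r6c5 has the single candidate 2 ⇒ r6c5=2.
Step 41. [r1c5∈{3}] r1c5 is down to just 3. So r1c5=3.
Step 42. [r6c6∈{7}] r6c6's peers cover all but 7. So r6c6=7.
Step 43. [r5c3∈{9}] r5c3 has the single candidate 9, so r5c3=9.
Step 44. [r3c7∈{5}] r3c7 is down to just 5 ⇒ r3c7=5.
Step 45. [r6c4∈{9}] nothing but 9 survives at r6c4 ⇒ r6c4=9.
Step 46. [r3c2∈{9}] only 9 remains possible at r3c2 ⇒ r3c2=9.
Step 47. [r6c8∈{4}] r6c8 is down to just 4, so r6c8=4.
Step 48. [r9c6∈{6}] nothing but 6 survives at r9c6. So r9c6=6.
Step 49. [r7c1∈{1}] r7c1 has the single candidate 1. So r7c1=1.
Step 50. [r7c9∈{2}] r7c9's peers cover all but 2 ⇒ r7c9=2.
Step 51. [r1c9∈{1}] nothing but 1 survives at r1c9 ⇒ r1c9=1.
Step 52. [r6c7∈{1}] r6c7 is down to just 1, so r6c7=1.

Answer: 5 2 4 7 3 9 8 6 1 / 6 3 8 1 5 4 2 9 7 / 7 9 1 8 6 2 5 3 4 / 4 8 7 6 1 5 9 2 3 / 2 1 9 4 8 3 7 5 6 / 3 5 6 9 2 7 1 4 8 / 1 4 5 3 9 8 6 7 2 / 9 6 3 2 7 1 4 8 5 / 8 7 2 5 4 6 3 1 9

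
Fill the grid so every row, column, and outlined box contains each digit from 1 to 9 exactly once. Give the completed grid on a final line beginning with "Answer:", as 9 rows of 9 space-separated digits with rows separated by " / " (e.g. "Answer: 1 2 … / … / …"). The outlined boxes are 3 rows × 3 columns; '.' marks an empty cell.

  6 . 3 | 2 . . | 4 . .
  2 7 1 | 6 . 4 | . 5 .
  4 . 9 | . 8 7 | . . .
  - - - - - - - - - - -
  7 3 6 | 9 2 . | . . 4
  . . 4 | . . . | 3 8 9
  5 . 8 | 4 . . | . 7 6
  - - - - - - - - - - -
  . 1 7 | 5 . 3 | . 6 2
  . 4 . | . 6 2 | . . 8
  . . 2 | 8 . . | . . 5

Step 1. [r6c6∈{1}] r6c6 has the single candidate 1. So r6c6=1.
Step 2. [r7c7∈{9}] nothing but 9 survives at r7c7, so r7c7=9.
Step 3. [r4c8∈{1}] r4c8's peers cover all but 1. So r4c8=1.
Step 4. [r3c4∈{1,3}] 3 has one home in col 4: r3c4. So r3c4=3.
Step 5. [r1c5∈{1,5,9}] r1c5 is the only open cell in box 2 admitting 1 ⇒ r1c5=1.
Step 6. [r9c6∈{9}] only 9 remains possible at r9c6. So r9c6=9.
Step 7. [r5c5∈{5,7}] in col 5, 5 fits only at r5c5. So r5c5=5.
Step 8. [r9c5∈{4,7}] col 5 places 7 nowhere but r9c5 ⇒ r9c5=7.
Step 9. [r9c7∈{1}] r9c7 has the single candidate 1, so r9c7=1.
Step 10. [r9c1∈{3}] nothing but 3 survives at r9c1, so r9c1=3.
Step 11. [r6c7∈{2}] only 2 remains possible at r6c7, so r6c7=2.
Step 12. [r1c6∈{5}] r1c6 has the single candidate 5, so r1c6=5.
Step 13. [r3c8∈{2}] nothing but 2 survives at r3c8, so r3c8=2.
Step 14. [r8c7∈{7}] r8c7 has the single candidate 7 ⇒ r8c7=7.
Step 15. [r5c4∈{7}] r5c4 is down to just 7. So r5c4=7.
Step 16. [r2c9∈{3}] only 3 remains possible at r2c9. So r2c9=3.
Step 17. [r3c9∈{1}] nothing but 1 survives at r3c9 ⇒ r3c9=1.
Step 18. [r4c6∈{8}] only 8 remains possible at r4c6. So r4c6=8.
Step 19. [r2c5∈{9}] r2c5 is down to just 9, so r2c5=9.
Step 20. [r8c8∈{3}] only 3 remains possible at r8c8, so r8c8=3.
Step 21. [r8c4∈{1}] nothing but 1 survives at r8c4. So r8c4=1.
Step 22. [r1c8∈{9}] r1c8's peers cover all but 9. So r1c8=9.
Step 23. [r2c7∈{8}] r2c7's peers cover all but 8, so r2c7=8.
Step 24. [r3c7∈{6}] r3c7's peers cover all but 6 ⇒ r3c7=6.
Step 25. [r8c1∈{9}] only 9 remains possible at r8c1. So r8c1=9.
Step 26. [r6c2∈{9}] nothing but 9 survives at r6c2. So r6c2=9.
Step 27. [r5c1∈{1}] r5c1 has the single candidate 1 ⇒ r5c1=1.
Step 28. [r4c7∈{5}] r4c7 is down to just 5. So r4c7=5.
Step 29. [r5c2∈{2}] r5c2's peers cover all but 2, so r5c2=2.
Step 30. [r9c2∈{6}] r9c2's peers cover all but 6. So r9c2=6.
Step 31. [r9c8∈{4}] r9c8's peers cover all but 4. So r9c8=4.
Step 32. [r7c5∈{4}] r7c5's peers cover all but 4. So r7c5=4.
Step 33. [r8c3∈{5}] only 5 remains possible at r8c3. So r8c3=5.
Step 34. [r1c9∈{7}] r1c9 is down to just 7. So r1c9=7.
Step 35. [r3c2∈{5}] r3c2's peers cover all but 5 ⇒ r3c2=5.
Step 36. [r5c6∈{6}] r5c6 is down to just 6 ⇒ r5c6=6.
Step 37. [r7c1∈{8}] r7c1 has the single candidate 8. So r7c1=8.
Step 38. [r1c2∈{8}] r1c2 is down to just 8 ⇒ r1c2=8.
Step 39. [r6c5∈{3}] r6c5 is down to just 3 ⇒ r6c5=3.

Answer: 6 8 3 2 1 5 4 9 7 / 2 7 1 6 9 4 8 5 3 / 4 5 9 3 8 7 6 2 1 / 7 3 6 9 2 8 5 1 4 / 1 2 4 7 5 6 3 8 9 / 5 9 8 4 3 1 2 7 6 / 8 1 7 5 4 3 9 6 2 / 9 4 5 1 6 2 7 3 8 / 3 6 2 8 7 9 1 4 5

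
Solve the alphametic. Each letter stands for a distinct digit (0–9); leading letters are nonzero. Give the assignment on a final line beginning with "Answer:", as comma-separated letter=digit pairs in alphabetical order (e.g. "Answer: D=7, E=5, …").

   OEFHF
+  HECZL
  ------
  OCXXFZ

Step 1. [O] O is the leading digit of a 6-digit sum of two 5-digit numbers; the final carry is exactly 1, so O=1.
Step 2. [col 1: F + L ≡ Z (mod 10)] Z=5 is one option consistent with column 1 (F + L ≡ Z (mod 10), carry-in 0) — take it. So Z=5.
Step 3. [col 1: F + L ≡ Z (mod 10)] column 1 (F + L ≡ Z (mod 10), carry-in 0) doesn't pin F yet; pick F=3 and continue ⇒ F=3.
Step 4. [col 1: F + L ≡ Z (mod 10)] column 1: given F=3, Z=5, carry-in 0, and digits 1,3,5 already taken and all letters distinct, F+L≡Z (mod 10) forces L=2, so L=2.
Step 5. [col 2: H + Z ≡ F (mod 10)] in column 2 we have H+Z≡F with carry-in 0; given Z=5, F=3 and digits 1,2,3,5 already taken and all letters distinct, that pins H to 8. So H=8.
Step 6. [col 3: F + C ≡ X (mod 10)] several values work for X in column 3 (F + C ≡ X (mod 10), carry-in 1); try X=4 ⇒ X=4.
Step 7. [col 3: F + C ≡ X (mod 10)] in column 3 we have F+C≡X with carry-in 1; given F=3, X=4 and digits 1,2,3,4,5,8 already taken and all letters distinct, that pins C to 0 ⇒ C=0.
Step 8. [col 4: E + E ≡ X (mod 10)] from column 4 (X=4, carry-in 0, digits 0,1,2,3,4,5,8 already taken and all letters distinct): E must equal 7, so E=7.

Answer: C=0, E=7, F=3, H=8, L=2, O=1, X=4, Z=5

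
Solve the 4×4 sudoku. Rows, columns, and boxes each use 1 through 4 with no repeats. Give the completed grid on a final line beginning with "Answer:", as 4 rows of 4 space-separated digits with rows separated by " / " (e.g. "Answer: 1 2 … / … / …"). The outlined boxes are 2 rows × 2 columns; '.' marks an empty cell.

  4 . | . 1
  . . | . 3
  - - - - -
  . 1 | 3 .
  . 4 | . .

Step 1. [r2c2∈{2}] r2c2 has the single candidate 2, so r2c2=2.
Step 2. [r4c4∈{2}] nothing but 2 survives at r4c4 ⇒ r4c4=2.
Step 3. [r3c1∈{2}] only 2 remains possible at r3c1, so r3c1=2.
Step 4. [r4c1∈{3}] r4c1's peers cover all but 3. So r4c1=3.
Step 5. [r2c1∈{1}] only 1 remains possible at r2c1, so r2c1=1.
Step 6. [r1c2∈{3}] r1c2 has the single candidate 3 ⇒ r1c2=3.
Step 7. [r2c3∈{4}] r2c3 is down to just 4, so r2c3=4.
Step 8. [r4c3∈{1}] r4c3 has the single candidate 1 ⇒ r4c3=1.
Step 9. [r1c3∈{2}] r1c3 has the single candidate 2, so r1c3=2.
Step 10. [r3c4∈{4}] r3c4 has the single candidate 4 ⇒ r3c4=4.

Answer: 4 3 2 1 / 1 2 4 3 / 2 1 3 4 / 3 4 1 2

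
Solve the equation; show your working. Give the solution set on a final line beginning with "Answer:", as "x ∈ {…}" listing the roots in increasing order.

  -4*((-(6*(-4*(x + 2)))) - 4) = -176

Step 1. [-4*((-(6*(-4*(x + 2)))) - 4) = -176] -4 out front; divide by -4 ⇒ div: (-(6*(-4*(x + 2)))) - 4 = 44.
Step 2. [(-(6*(-4*(x + 2)))) - 4 = 44] 4 comes off first (add 4). So sub: -(6*(-4*(x + 2))) = 48.
Step 3. [-(6*(-4*(x + 2))) = 48] flip signs both sides, so neg: 6*(-4*(x + 2)) = -48.
Step 4. [6*(-4*(x + 2)) = -48] divide by the outer 6, so div: -4*(x + 2) = -8.
Step 5. [-4*(x + 2) = -8] leading coefficient -4: divide by -4. So div: x + 2 = 2.
Step 6. [x + 2 = 2] +2 is outermost — subtract 2 both sides ⇒ sub: x = 0.

Answer: x ∈ {0}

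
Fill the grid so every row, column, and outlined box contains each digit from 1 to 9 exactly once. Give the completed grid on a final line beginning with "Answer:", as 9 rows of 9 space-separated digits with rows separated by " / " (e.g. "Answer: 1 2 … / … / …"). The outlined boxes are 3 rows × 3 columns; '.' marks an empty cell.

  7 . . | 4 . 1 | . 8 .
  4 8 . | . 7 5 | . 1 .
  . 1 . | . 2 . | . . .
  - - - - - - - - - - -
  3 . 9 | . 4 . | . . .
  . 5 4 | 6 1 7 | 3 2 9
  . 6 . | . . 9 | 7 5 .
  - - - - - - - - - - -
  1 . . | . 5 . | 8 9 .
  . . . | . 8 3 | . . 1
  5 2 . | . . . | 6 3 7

Step 1. [r1c5∈{3,6,9}] across col 5, 6 lands solely at r1c5, so r1c5=6.
Step 2. [r8c7∈{2,4,5}] r8c7 is the only open cell in row 8 admitting 5. So r8c7=5.
Step 3. [r8c4∈{2,7,9}] in row 8, 2 fits only at r8c4. So r8c4=2.
Step 4. [r7c9∈{2,4}] in row 7, 2 fits only at r7c9, so r7c9=2.
Step 5. [r3c7∈{4,9}] r3c7 is the only open cell in col 7 admitting 4, so r3c7=4.
Step 6. [r6c3∈{1,2,8}] r6c3 is the only open cell in row 6 admitting 1 ⇒ r6c3=1.
Step 7. [r4c8∈{6}] nothing but 6 survives at r4c8 ⇒ r4c8=6.
Step 8. [r4c9∈{8}] r4c9 has the single candidate 8, so r4c9=8.
Step 9. [r6c4∈{3,8}] 8 has one home in box 5: r6c4. So r6c4=8.
Step 10. [r7c4∈{7}] r7c4's peers cover all but 7 ⇒ r7c4=7.
Step 11. [r7c6∈{4,6}] 6 has one home in col 6: r7c6 ⇒ r7c6=6.
Step 12. [r7c3∈{3}] r7c3 has the single candidate 3, so r7c3=3.
Step 13. [r8c3∈{6,7}] across col 3, 7 lands solely at r8c3. So r8c3=7.
Step 14. [r8c1∈{6,9}] in row 8, 6 fits only at r8c1. So r8c1=6.
Step 15. [r8c2∈{4,9}] 9 has one home in row 8: r8c2, so r8c2=9.
Step 16. [r1c7∈{2,9}] 9 has one home in row 1: r1c7, so r1c7=9.
Step 17. [r2c4∈{3,9}] 9 has one home in row 2: r2c4 ⇒ r2c4=9.
Step 18. [r2c9∈{3,6}] r2c9 is the only open cell in row 2 admitting 3, so r2c9=3.
Step 19. [r1c3∈{2,5}] row 1 places 2 nowhere but r1c3 ⇒ r1c3=2.
Step 20. [r3c9∈{5,6}] col 9 places 6 nowhere but r3c9. So r3c9=6.
Step 21. [r6c1∈{2}] only 2 remains possible at r6c1 ⇒ r6c1=2.
Step 22. [r2c7∈{2}] only 2 remains possible at r2c7 ⇒ r2c7=2.
Step 23. [r2c3∈{6}] r2c3 has the single candidate 6. So r2c3=6.
Step 24. [r4c2∈{7}] nothing but 7 survives at r4c2 ⇒ r4c2=7.
Step 25. [r6c9∈{4}] r6c9 has the single candidate 4, so r6c9=4.
Step 26. [r5c1∈{8}] r5c1's peers cover all but 8, so r5c1=8.
Step 27. [r6c5∈{3}] r6c5 is down to just 3. So r6c5=3.
Step 28. [r4c7∈{1}] r4c7's peers cover all but 1 ⇒ r4c7=1.
Step 29. [r1c2∈{3}] r1c2 has the single candidate 3 ⇒ r1c2=3.
Step 30. [r9c5∈{9}] r9c5 has the single candidate 9 ⇒ r9c5=9.
Step 31. [r9c6∈{4}] only 4 remains possible at r9c6. So r9c6=4.
Step 32. [r9c3∈{8}] nothing but 8 survives at r9c3. So r9c3=8.
Step 33. [r1c9∈{5}] r1c9 is down to just 5 ⇒ r1c9=5.
Step 34. [r7c2∈{4}] r7c2 has the single candidate 4. So r7c2=4.
Step 35. [r4c4∈{5}] r4c4 is down to just 5. So r4c4=5.
Step 36. [r3c1∈{9}] r3c1's peers cover all but 9. So r3c1=9.
Step 37. [r9c4∈{1}] nothing but 1 survives at r9c4, so r9c4=1.
Step 38. [r3c6∈{8}] r3c6 is down to just 8, so r3c6=8.
Step 39. [r3c4∈{3}] r3c4 is down to just 3. So r3c4=3.
Step 40. [r3c3∈{5}] r3c3 has the single candidate 5. So r3c3=5.
Step 41. [r8c8∈{4}] r8c8 is down to just 4. So r8c8=4.
Step 42. [r4c6∈{2}] only 2 remains possible at r4c6 ⇒ r4c6=2.
Step 43. [r3c8∈{7}] r3c8 is down to just 7, so r3c8=7.

Answer: 7 3 2 4 6 1 9 8 5 / 4 8 6 9 7 5 2 1 3 / 9 1 5 3 2 8 4 7 6 / 3 7 9 5 4 2 1 6 8 / 8 5 4 6 1 7 3 2 9 / 2 6 1 8 3 9 7 5 4 / 1 4 3 7 5 6 8 9 2 / 6 9 7 2 8 3 5 4 1 / 5 2 8 1 9 4 6 3 7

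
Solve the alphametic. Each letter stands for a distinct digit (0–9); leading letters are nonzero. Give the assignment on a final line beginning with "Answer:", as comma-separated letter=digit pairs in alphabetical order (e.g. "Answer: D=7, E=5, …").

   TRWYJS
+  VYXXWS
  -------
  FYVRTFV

Step 1. [col 1: S + S ≡ V (mod 10)] no forcing yet in column 1 (carry-in 0); V=4 is free and consistent — try it. So V=4.
Step 2. [col 1: S + S ≡ V (mod 10)] several values work for S in column 1 (S + S ≡ V (mod 10), carry-in 0); try S=7 ⇒ S=7.
Step 3. [col 2: J + W ≡ F (mod 10)] J=2 is one option consistent with column 2 (J + W ≡ F (mod 10), carry-in 1) — take it. So J=2.
Step 4. [col 2: J + W ≡ F (mod 10)] no forcing yet in column 2 (carry-in 1); W=8 is free and consistent — try it ⇒ W=8.
Step 5. [col 2: J + W ≡ F (mod 10)] column 2 reads J+W+carry(1)=F with J=2, W=8; with digits 2,4,7,8 already taken and all letters distinct, the only value for F is 1. So F=1.
Step 6. [col 3: Y + X ≡ T (mod 10)] Y=0 is one option consistent with column 3 (Y + X ≡ T (mod 10), carry-in 1) — take it ⇒ Y=0.
Step 7. [col 3: Y + X ≡ T (mod 10)] in column 3 we have Y+X≡T with carry-in 1; given Y=0 and digits 0,1,2,4,7,8 already taken and all letters distinct, that pins T to 6, so T=6.
Step 8. [col 3: Y + X ≡ T (mod 10)] column 3: given Y=0, T=6, carry-in 1, and digits 0,1,2,4,6,7,8 already taken and all letters distinct, Y+X≡T (mod 10) forces X=5. So X=5.
Step 9. [col 4: W + X ≡ R (mod 10)] column 4: given W=8, X=5, carry-in 0, and digits 0,1,2,4,5,6,7,8 already taken and all letters distinct, W+X≡R (mod 10) forces R=3, so R=3.

Answer: F=1, J=2, R=3, S=7, T=6, V=4, W=8, X=5, Y=0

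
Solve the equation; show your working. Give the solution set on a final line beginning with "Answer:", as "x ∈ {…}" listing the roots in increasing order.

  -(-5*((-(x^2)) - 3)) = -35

Step 1. [-(-5*((-(x^2)) - 3)) = -35] flip signs both sides ⇒ neg: -5*((-(x^2)) - 3) = 35.
Step 2. [-5*((-(x^2)) - 3) = 35] -5·(inner) — divide through by -5, so div: (-(x^2)) - 3 = -7.
Step 3. [(-(x^2)) - 3 = -7] peel the -3: add 3 from each side, so sub: -(x^2) = -4.
Step 4. [-(x^2) = -4] LHS negated; negate both sides ⇒ neg: x^2 = 4.
Step 5. [x^2 = 4] √ both sides: 4 ≥ 0 gives two branches ⇒ sqrt: x = 2 or -2.

Answer: x ∈ {-2, 2}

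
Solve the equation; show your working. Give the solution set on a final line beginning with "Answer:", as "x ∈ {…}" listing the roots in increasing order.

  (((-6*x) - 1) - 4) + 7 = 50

Step 1. [(((-6*x) - 1) - 4) + 7 = 50] peel the +7: subtract 7 from each side ⇒ sub: ((-6*x) - 1) - 4 = 43.
Step 2. [((-6*x) - 1) - 4 = 43] -4 is outermost — add 4 both sides. So sub: (-6*x) - 1 = 47.
Step 3. [(-6*x) - 1 = 47] 1 comes off first (add 1), so sub: -6*x = 48.
Step 4. [-6*x = 48] leading coefficient -6: divide by -6. So div: x = -8.

Answer: x ∈ {-8}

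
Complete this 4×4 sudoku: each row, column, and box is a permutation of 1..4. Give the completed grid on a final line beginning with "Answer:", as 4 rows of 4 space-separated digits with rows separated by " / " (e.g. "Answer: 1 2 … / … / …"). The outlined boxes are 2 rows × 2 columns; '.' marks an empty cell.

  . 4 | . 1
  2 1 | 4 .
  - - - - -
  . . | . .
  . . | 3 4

Step 1. [r3c1∈{1,3,4}] across row 3, 4 lands solely at r3c1, so r3c1=4.
Step 2. [r3c4∈{2}] r3c4 has the single candidate 2. So r3c4=2.
Step 3. [r3c2∈{3}] only 3 remains possible at r3c2 ⇒ r3c2=3.
Step 4. [r2c4∈{3}] r2c4's peers cover all but 3. So r2c4=3.
Step 5. [r3c3∈{1}] nothing but 1 survives at r3c3. So r3c3=1.
Step 6. [r1c1∈{3}] r1c1 has the single candidate 3. So r1c1=3.
Step 7. [r4c2∈{2}] r4c2 is down to just 2, so r4c2=2.
Step 8. [r1c3∈{2}] r1c3's peers cover all but 2, so r1c3=2.
Step 9. [r4c1∈{1}] only 1 remains possible at r4c1. So r4c1=1.

Answer: 3 4 2 1 / 2 1 4 3 / 4 3 1 2 / 1 2 3 4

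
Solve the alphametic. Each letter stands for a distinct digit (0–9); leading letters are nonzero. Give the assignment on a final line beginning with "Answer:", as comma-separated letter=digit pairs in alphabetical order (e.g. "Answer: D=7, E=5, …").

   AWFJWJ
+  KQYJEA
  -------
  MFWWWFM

Step 1. [col 1: J + A ≡ M (mod 10)] several values work for M in column 1 (J + A ≡ M (mod 10), carry-in 0); try M=1 ⇒ M=1.
Step 2. [col 1: J + A ≡ M (mod 10)] several values work for A in column 1 (J + A ≡ M (mod 10), carry-in 0); try A=5 ⇒ A=5.
Step 3. [col 1: J + A ≡ M (mod 10)] from column 1 (A=5, M=1, carry-in 0, digits 1,5 already taken and all letters distinct): J must equal 6, so J=6.
Step 4. [col 2: W + E ≡ F (mod 10)] column 2 (W + E ≡ F (mod 10), carry-in 1) doesn't pin F yet; pick F=3 and continue ⇒ F=3.
Step 5. [col 2: W + E ≡ F (mod 10)] several values work for W in column 2 (W + E ≡ F (mod 10), carry-in 1); try W=2, so W=2.
Step 6. [col 2: W + E ≡ F (mod 10)] from column 2 (W=2, F=3, carry-in 1, digits 1,2,3,5,6 already taken and all letters distinct): E must equal 0. So E=0.
Step 7. [col 4: F + Y ≡ W (mod 10)] in column 4 we have F+Y≡W with carry-in 1; given F=3, W=2 and digits 0,1,2,3,5,6 already taken and all letters distinct, that pins Y to 8 ⇒ Y=8.
Step 8. [col 5: W + Q ≡ W (mod 10)] from column 5 (W=2, carry-in 1, digits 0,1,2,3,5,6,8 already taken and all letters distinct): Q must equal 9 ⇒ Q=9.
Step 9. [col 6: A + K ≡ F (mod 10)] from column 6 (A=5, F=3, carry-in 1, digits 0,1,2,3,5,6,8,9 already taken and all letters distinct): K must equal 7, so K=7.

Answer: A=5, E=0, F=3, J=6, K=7, M=1, Q=9, W=2, Y=8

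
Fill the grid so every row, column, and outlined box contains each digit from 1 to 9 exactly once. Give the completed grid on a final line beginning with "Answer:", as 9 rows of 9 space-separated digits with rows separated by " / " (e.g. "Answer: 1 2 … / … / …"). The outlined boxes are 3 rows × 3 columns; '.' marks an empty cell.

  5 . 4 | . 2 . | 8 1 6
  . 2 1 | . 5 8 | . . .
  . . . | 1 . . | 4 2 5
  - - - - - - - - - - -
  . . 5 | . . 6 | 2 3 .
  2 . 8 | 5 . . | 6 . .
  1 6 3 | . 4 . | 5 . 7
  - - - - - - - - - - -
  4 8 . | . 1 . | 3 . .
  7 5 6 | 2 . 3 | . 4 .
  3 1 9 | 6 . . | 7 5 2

Step 1. [r7c9∈{9}] nothing but 9 survives at r7c9, so r7c9=9.
Step 2. [r4c1∈{9}] only 9 remains possible at r4c1. So r4c1=9.
Step 3. [r4c9∈{1,4,8}] row 4 places 1 nowhere but r4c9. So r4c9=1.
Step 4. [r3c5∈{3,6,7,9}] 6 has one home in col 5: r3c5. So r3c5=6.
Step 5. [r7c4∈{7}] r7c4's peers cover all but 7. So r7c4=7.
Step 6. [r5c8∈{9}] r5c8's peers cover all but 9 ⇒ r5c8=9.
Step 7. [r3c3∈{7}] nothing but 7 survives at r3c3 ⇒ r3c3=7.
Step 8. [r3c6∈{9}] only 9 remains possible at r3c6, so r3c6=9.
Step 9. [r4c2∈{4,7}] 4 has one home in row 4: r4c2, so r4c2=4.
Step 10. [r4c5∈{7,8}] 7 has one home in row 4: r4c5. So r4c5=7.
Step 11. [r1c4∈{3}] only 3 remains possible at r1c4. So r1c4=3.
Step 12. [r8c5∈{8,9}] r8c5 is the only open cell in row 8 admitting 9, so r8c5=9.
Step 13. [r6c4∈{8,9}] across row 6, 9 lands solely at r6c4 ⇒ r6c4=9.
Step 14. [r3c1∈{8}] nothing but 8 survives at r3c1, so r3c1=8.
Step 15. [r3c2∈{3}] only 3 remains possible at r3c2, so r3c2=3.
Step 16. [r9c6∈{4}] r9c6 has the single candidate 4 ⇒ r9c6=4.
Step 17. [r7c3∈{2}] only 2 remains possible at r7c3, so r7c3=2.
Step 18. [r6c6∈{2}] r6c6 has the single candidate 2, so r6c6=2.
Step 19. [r9c5∈{8}] only 8 remains possible at r9c5 ⇒ r9c5=8.
Step 20. [r7c8∈{6}] r7c8's peers cover all but 6 ⇒ r7c8=6.
Step 21. [r5c9∈{4}] nothing but 4 survives at r5c9. So r5c9=4.
Step 22. [r8c7∈{1}] nothing but 1 survives at r8c7. So r8c7=1.
Step 23. [r5c5∈{3}] r5c5 has the single candidate 3 ⇒ r5c5=3.
Step 24. [r2c4∈{4}] r2c4 is down to just 4 ⇒ r2c4=4.
Step 25. [r2c1∈{6}] nothing but 6 survives at r2c1, so r2c1=6.
Step 26. [r6c8∈{8}] r6c8's peers cover all but 8, so r6c8=8.
Step 27. [r5c6∈{1}] nothing but 1 survives at r5c6. So r5c6=1.
Step 28. [r4c4∈{8}] r4c4 is down to just 8 ⇒ r4c4=8.
Step 29. [r2c7∈{9}] r2c7 has the single candidate 9. So r2c7=9.
Step 30. [r1c2∈{9}] r1c2 is down to just 9 ⇒ r1c2=9.
Step 31. [r1c6∈{7}] r1c6's peers cover all but 7, so r1c6=7.
Step 32. [r8c9∈{8}] r8c9 has the single candidate 8. So r8c9=8.
Step 33. [r7c6∈{5}] r7c6 is down to just 5. So r7c6=5.
Step 34. [r2c9∈{3}] nothing but 3 survives at r2c9. So r2c9=3.
Step 35. [r5c2∈{7}] only 7 remains possible at r5c2. So r5c2=7.
Step 36. [r2c8∈{7}] only 7 remains possible at r2c8. So r2c8=7.

Answer: 5 9 4 3 2 7 8 1 6 / 6 2 1 4 5 8 9 7 3 / 8 3 7 1 6 9 4 2 5 / 9 4 5 8 7 6 2 3 1 / 2 7 8 5 3 1 6 9 4 / 1 6 3 9 4 2 5 8 7 / 4 8 2 7 1 5 3 6 9 / 7 5 6 2 9 3 1 4 8 / 3 1 9 6 8 4 7 5 2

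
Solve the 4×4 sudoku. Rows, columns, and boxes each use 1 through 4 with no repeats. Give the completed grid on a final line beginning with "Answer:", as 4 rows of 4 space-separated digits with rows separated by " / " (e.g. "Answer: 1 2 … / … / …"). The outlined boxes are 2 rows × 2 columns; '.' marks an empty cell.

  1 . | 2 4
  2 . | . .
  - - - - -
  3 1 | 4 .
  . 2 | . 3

Step 1. [r2c3∈{1,3}] 3 has one home in col 3: r2c3 ⇒ r2c3=3.
Step 2. [r3c4∈{2}] r3c4's peers cover all but 2. So r3c4=2.
Step 3. [r2c4∈{1}] r2c4 has the single candidate 1 ⇒ r2c4=1.
Step 4. [r4c3∈{1}] nothing but 1 survives at r4c3, so r4c3=1.
Step 5. [r2c2∈{4}] nothing but 4 survives at r2c2. So r2c2=4.
Step 6. [r1c2∈{3}] r1c2 has the single candidate 3 ⇒ r1c2=3.
Step 7. [r4c1∈{4}] r4c1's peers cover all but 4 ⇒ r4c1=4.

Answer: 1 3 2 4 / 2 4 3 1 / 3 1 4 2 / 4 2 1 3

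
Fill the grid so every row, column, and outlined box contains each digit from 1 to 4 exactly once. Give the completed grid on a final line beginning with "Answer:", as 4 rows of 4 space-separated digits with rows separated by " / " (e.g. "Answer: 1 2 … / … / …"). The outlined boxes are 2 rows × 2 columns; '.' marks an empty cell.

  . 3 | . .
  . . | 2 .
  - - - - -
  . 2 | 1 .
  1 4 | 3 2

Step 1. [r1c3∈{4}] r1c3's peers cover all but 4. So r1c3=4.
Step 2. [r2c2∈{1}] r2c2 is down to just 1, so r2c2=1.
Step 3. [r2c1∈{4}] r2c1 has the single candidate 4, so r2c1=4.
Step 4. [r2c4∈{3}] r2c4 has the single candidate 3. So r2c4=3.
Step 5. [r3c4∈{4}] r3c4 has the single candidate 4 ⇒ r3c4=4.
Step 6. [r1c1∈{2}] nothing but 2 survives at r1c1 ⇒ r1c1=2.
Step 7. [r1c4∈{1}] r1c4 is down to just 1. So r1c4=1.
Step 8. [r3c1∈{3}] only 3 remains possible at r3c1 ⇒ r3c1=3.

Answer: 2 3 4 1 / 4 1 2 3 / 3 2 1 4 / 1 4 3 2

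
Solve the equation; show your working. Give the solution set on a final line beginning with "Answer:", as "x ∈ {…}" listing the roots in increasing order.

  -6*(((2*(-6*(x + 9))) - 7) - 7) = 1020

Step 1. [-6*(((2*(-6*(x + 9))) - 7) - 7) = 1020] LHS = -6·(…); ÷-6 both sides. So div: ((2*(-6*(x + 9))) - 7) - 7 = -170.
Step 2. [((2*(-6*(x + 9))) - 7) - 7 = -170] the outer -7 inverts by adding 7 ⇒ sub: (2*(-6*(x + 9))) - 7 = -163.
Step 3. [(2*(-6*(x + 9))) - 7 = -163] add 7: x sits inside (… - 7). So sub: 2*(-6*(x + 9)) = -156.
Step 4. [2*(-6*(x + 9)) = -156] divide by the outer 2, so div: -6*(x + 9) = -78.
Step 5. [-6*(x + 9) = -78] -6·(inner) — divide through by -6, so div: x + 9 = 13.
Step 6. [x + 9 = 13] peel the +9: subtract 9 from each side. So sub: x = 4.

Answer: x ∈ {4}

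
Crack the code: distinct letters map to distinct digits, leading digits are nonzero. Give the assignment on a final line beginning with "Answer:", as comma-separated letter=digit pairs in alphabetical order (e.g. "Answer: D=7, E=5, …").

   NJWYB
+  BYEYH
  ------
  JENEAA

Step 1. [col 1: B + H ≡ A (mod 10)] no forcing yet in column 1 (carry-in 0); H=9 is free and consistent — try it. So H=9.
Step 2. [J] adding two 5-digit numbers gives at most 5+1 digits, and here it does — J is that final carry and must be 1 ⇒ J=1.
Step 3. [col 1: B + H ≡ A (mod 10)] column 1 (B + H ≡ A (mod 10), carry-in 0) doesn't pin A yet; pick A=7 and continue. So A=7.
Step 4. [col 1: B + H ≡ A (mod 10)] from column 1 (H=9, A=7, carry-in 0, digits 1,7,9 already taken and all letters distinct): B must equal 8, so B=8.
Step 5. [col 2: Y + Y ≡ A (mod 10)] in column 2 we have Y+Y≡A with carry-in 1; given A=7 and digits 1,7,8,9 already taken and all letters distinct, that pins Y to 3 ⇒ Y=3.
Step 6. [col 3: W + E ≡ E (mod 10)] in column 3 we have W+E≡E with carry-in 0; given nothing yet and digits 1,3,7,8,9 already taken and all letters distinct, that pins W to 0, so W=0.
Step 7. [col 3: W + E ≡ E (mod 10)] column 3 (W + E ≡ E (mod 10), carry-in 0) doesn't pin E yet; pick E=2 and continue, so E=2.
Step 8. [col 4: J + Y ≡ N (mod 10)] from column 4 (J=1, Y=3, carry-in 0, digits 0,1,2,3,7,8,9 already taken and all letters distinct): N must equal 4. So N=4.

Answer: A=7, B=8, E=2, H=9, J=1, N=4, W=0, Y=3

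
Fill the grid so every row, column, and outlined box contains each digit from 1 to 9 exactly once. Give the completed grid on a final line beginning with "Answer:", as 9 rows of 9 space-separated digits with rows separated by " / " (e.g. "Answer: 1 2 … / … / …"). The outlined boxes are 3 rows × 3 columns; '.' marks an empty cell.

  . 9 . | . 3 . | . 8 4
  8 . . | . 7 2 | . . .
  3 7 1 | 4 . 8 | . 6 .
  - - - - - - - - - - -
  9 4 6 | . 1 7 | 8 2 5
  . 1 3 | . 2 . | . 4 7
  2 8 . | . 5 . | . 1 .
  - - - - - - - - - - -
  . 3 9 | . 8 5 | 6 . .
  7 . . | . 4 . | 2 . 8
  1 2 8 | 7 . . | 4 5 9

Step 1. [r5c7∈{9}] r5c7 has the single candidate 9, so r5c7=9.
Step 2. [r5c6∈{6}] r5c6 has the single candidate 6. So r5c6=6.
Step 3. [r1c6∈{1}] r1c6 has the single candidate 1 ⇒ r1c6=1.
Step 4. [r6c7∈{3}] r6c7's peers cover all but 3. So r6c7=3.
Step 5. [r8c4∈{1,3,6,9}] row 8 places 1 nowhere but r8c4 ⇒ r8c4=1.
Step 6. [r8c3∈{5}] r8c3's peers cover all but 5. So r8c3=5.
Step 7. [r2c2∈{5,6}] in col 2, 5 fits only at r2c2, so r2c2=5.
Step 8. [r2c4∈{6,9}] across row 2, 6 lands solely at r2c4, so r2c4=6.
Step 9. [r8c8∈{3}] r8c8 is down to just 3. So r8c8=3.
Step 10. [r2c9∈{1,3}] across row 2, 3 lands solely at r2c9 ⇒ r2c9=3.
Step 11. [r3c7∈{5}] nothing but 5 survives at r3c7, so r3c7=5.
Step 12. [r6c6∈{4,9}] r6c6 is the only open cell in row 6 admitting 4. So r6c6=4.
Step 13. [r3c9∈{2}] r3c9 has the single candidate 2 ⇒ r3c9=2.
Step 14. [r8c2∈{6}] r8c2 has the single candidate 6 ⇒ r8c2=6.
Step 15. [r5c1∈{5}] nothing but 5 survives at r5c1, so r5c1=5.
Step 16. [r7c4∈{2}] only 2 remains possible at r7c4, so r7c4=2.
Step 17. [r7c9∈{1}] only 1 remains possible at r7c9 ⇒ r7c9=1.
Step 18. [r5c4∈{8}] nothing but 8 survives at r5c4. So r5c4=8.
Step 19. [r6c9∈{6}] r6c9 is down to just 6 ⇒ r6c9=6.
Step 20. [r9c5∈{6}] r9c5 is down to just 6 ⇒ r9c5=6.
Step 21. [r1c3∈{2}] nothing but 2 survives at r1c3. So r1c3=2.
Step 22. [r3c5∈{9}] nothing but 9 survives at r3c5 ⇒ r3c5=9.
Step 23. [r6c3∈{7}] r6c3 has the single candidate 7. So r6c3=7.
Step 24. [r7c8∈{7}] only 7 remains possible at r7c8, so r7c8=7.
Step 25. [r2c8∈{9}] r2c8 has the single candidate 9. So r2c8=9.
Step 26. [r1c1∈{6}] r1c1 is down to just 6. So r1c1=6.
Step 27. [r1c7∈{7}] r1c7 is down to just 7 ⇒ r1c7=7.
Step 28. [r8c6∈{9}] r8c6's peers cover all but 9, so r8c6=9.
Step 29. [r2c3∈{4}] r2c3 has the single candidate 4 ⇒ r2c3=4.
Step 30. [r1c4∈{5}] r1c4 has the single candidate 5 ⇒ r1c4=5.
Step 31. [r7c1∈{4}] only 4 remains possible at r7c1, so r7c1=4.
Step 32. [r2c7∈{1}] nothing but 1 survives at r2c7 ⇒ r2c7=1.
Step 33. [r6c4∈{9}] r6c4 is down to just 9 ⇒ r6c4=9.
Step 34. [r4c4∈{3}] nothing but 3 survives at r4c4. So r4c4=3.
Step 35. [r9c6∈{3}] nothing but 3 survives at r9c6. So r9c6=3.

Answer: 6 9 2 5 3 1 7 8 4 / 8 5 4 6 7 2 1 9 3 / 3 7 1 4 9 8 5 6 2 / 9 4 6 3 1 7 8 2 5 / 5 1 3 8 2 6 9 4 7 / 2 8 7 9 5 4 3 1 6 / 4 3 9 2 8 5 6 7 1 / 7 6 5 1 4 9 2 3 8 / 1 2 8 7 6 3 4 5 9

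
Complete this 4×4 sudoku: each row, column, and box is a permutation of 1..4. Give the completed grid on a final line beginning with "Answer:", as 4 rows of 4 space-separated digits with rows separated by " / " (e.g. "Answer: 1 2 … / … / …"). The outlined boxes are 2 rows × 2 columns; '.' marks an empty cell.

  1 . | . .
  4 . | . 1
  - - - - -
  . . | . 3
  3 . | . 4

Step 1. [r1c4∈{2}] nothing but 2 survives at r1c4 ⇒ r1c4=2.
Step 2. [r3c1∈{2}] r3c1's peers cover all but 2 ⇒ r3c1=2.
Step 3. [r4c2∈{1}] r4c2's peers cover all but 1. So r4c2=1.
Step 4. [r1c2∈{3}] nothing but 3 survives at r1c2 ⇒ r1c2=3.
Step 5. [r4c3∈{2}] r4c3 has the single candidate 2, so r4c3=2.
Step 6. [r2c2∈{2}] r2c2 has the single candidate 2. So r2c2=2.
Step 7. [r3c3∈{1}] r3c3's peers cover all but 1 ⇒ r3c3=1.
Step 8. [r2c3∈{3}] nothing but 3 survives at r2c3 ⇒ r2c3=3.
Step 9. [r3c2∈{4}] r3c2's peers cover all but 4, so r3c2=4.
Step 10. [r1c3∈{4}] r1c3 has the single candidate 4, so r1c3=4.

Answer: 1 3 4 2 / 4 2 3 1 / 2 4 1 3 / 3 1 2 4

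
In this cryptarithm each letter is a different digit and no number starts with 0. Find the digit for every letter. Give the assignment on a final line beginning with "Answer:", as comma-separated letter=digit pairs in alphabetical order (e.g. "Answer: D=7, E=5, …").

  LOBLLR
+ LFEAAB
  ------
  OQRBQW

Step 1. [col 1: R + B ≡ W (mod 10)] column 1 (R + B ≡ W (mod 10), carry-in 0) doesn't pin R yet; pick R=6 and continue. So R=6.
Step 2. [col 1: R + B ≡ W (mod 10)] W=0 is one option consistent with column 1 (R + B ≡ W (mod 10), carry-in 0) — take it. So W=0.
Step 3. [col 1: R + B ≡ W (mod 10)] column 1 reads R+B+carry(0)=W with R=6, W=0; with digits 0,6 already taken and all letters distinct, the only value for B is 4, so B=4.
Step 4. [col 2: L + A ≡ Q (mod 10)] several values work for L in column 2 (L + A ≡ Q (mod 10), carry-in 1); try L=3 ⇒ L=3.
Step 5. [col 2: L + A ≡ Q (mod 10)] no forcing yet in column 2 (carry-in 1); Q=5 is free and consistent — try it, so Q=5.
Step 6. [col 2: L + A ≡ Q (mod 10)] column 2: given L=3, Q=5, carry-in 1, and digits 0,3,4,5,6 already taken and all letters distinct, L+A≡Q (mod 10) forces A=1, so A=1.
Step 7. [col 4: B + E ≡ R (mod 10)] column 4 reads B+E+carry(0)=R with B=4, R=6; with digits 0,1,3,4,5,6 already taken and all letters distinct, the only value for E is 2. So E=2.
Step 8. [col 5: O + F ≡ Q (mod 10)] column 5 (O + F ≡ Q (mod 10), carry-in 0) doesn't pin F yet; pick F=8 and continue, so F=8.
Step 9. [col 5: O + F ≡ Q (mod 10)] column 5: given F=8, Q=5, carry-in 0, and digits 0,1,2,3,4,5,6,8 already taken and all letters distinct, O+F≡Q (mod 10) forces O=7. So O=7.

Answer: A=1, B=4, E=2, F=8, L=3, O=7, Q=5, R=6, W=0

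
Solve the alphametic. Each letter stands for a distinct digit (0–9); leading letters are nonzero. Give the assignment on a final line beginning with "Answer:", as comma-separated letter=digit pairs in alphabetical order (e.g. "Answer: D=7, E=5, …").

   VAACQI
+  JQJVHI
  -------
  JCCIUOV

Step 1. [col 1: I + I ≡ V (mod 10)] several values work for I in column 1 (I + I ≡ V (mod 10), carry-in 0); try I=4 ⇒ I=4.
Step 2. [col 1: I + I ≡ V (mod 10)] column 1: given I=4, carry-in 0, and digits 4 already taken and all letters distinct, I+I≡V (mod 10) forces V=8 ⇒ V=8.
Step 3. [col 2: Q + H ≡ O (mod 10)] O=2 is one option consistent with column 2 (Q + H ≡ O (mod 10), carry-in 0) — take it ⇒ O=2.
Step 4. [col 2: Q + H ≡ O (mod 10)] column 2 (Q + H ≡ O (mod 10), carry-in 0) doesn't pin Q yet; pick Q=7 and continue, so Q=7.
Step 5. [J] adding two 6-digit numbers gives at most 6+1 digits, and here it does — J is that final carry and must be 1 ⇒ J=1.
Step 6. [col 2: Q + H ≡ O (mod 10)] from column 2 (Q=7, O=2, carry-in 0, digits 1,2,4,7,8 already taken and all letters distinct): H must equal 5 ⇒ H=5.
Step 7. [col 3: C + V ≡ U (mod 10)] in column 3 we have C+V≡U with carry-in 1; given V=8 and digits 1,2,4,5,7,8 already taken and all letters distinct, that pins C to 0 ⇒ C=0.
Step 8. [col 3: C + V ≡ U (mod 10)] from column 3 (C=0, V=8, carry-in 1, digits 0,1,2,4,5,7,8 already taken and all letters distinct): U must equal 9, so U=9.
Step 9. [col 4: A + J ≡ I (mod 10)] column 4: given J=1, I=4, carry-in 0, and digits 0,1,2,4,5,7,8,9 already taken and all letters distinct, A+J≡I (mod 10) forces A=3 ⇒ A=3.

Answer: A=3, C=0, H=5, I=4, J=1, O=2, Q=7, U=9, V=8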